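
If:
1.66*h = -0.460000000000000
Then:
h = -0.28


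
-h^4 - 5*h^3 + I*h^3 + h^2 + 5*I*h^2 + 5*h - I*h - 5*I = (h + 5)*(h - I)*(I*h - I)*(I*h + I)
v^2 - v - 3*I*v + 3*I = (v - 1)*(v - 3*I)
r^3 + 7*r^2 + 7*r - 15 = (r - 1)*(r + 3)*(r + 5)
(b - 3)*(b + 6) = b^2 + 3*b - 18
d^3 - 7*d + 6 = (d - 2)*(d - 1)*(d + 3)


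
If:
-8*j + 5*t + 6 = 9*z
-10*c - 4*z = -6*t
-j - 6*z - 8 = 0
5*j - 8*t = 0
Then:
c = 26/9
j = 16/3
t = 10/3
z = -20/9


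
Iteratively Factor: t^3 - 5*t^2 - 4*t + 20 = (t + 2)*(t^2 - 7*t + 10) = (t - 5)*(t + 2)*(t - 2)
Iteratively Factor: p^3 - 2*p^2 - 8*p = (p + 2)*(p^2 - 4*p) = (p - 4)*(p + 2)*(p)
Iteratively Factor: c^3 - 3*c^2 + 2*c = (c - 1)*(c^2 - 2*c) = (c - 2)*(c - 1)*(c)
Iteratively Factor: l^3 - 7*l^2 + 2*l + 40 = (l - 4)*(l^2 - 3*l - 10) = (l - 4)*(l + 2)*(l - 5)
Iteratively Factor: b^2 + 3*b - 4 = (b + 4)*(b - 1)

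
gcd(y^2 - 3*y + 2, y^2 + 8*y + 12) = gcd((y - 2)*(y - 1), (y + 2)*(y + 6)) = 1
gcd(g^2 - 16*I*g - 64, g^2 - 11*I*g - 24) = g - 8*I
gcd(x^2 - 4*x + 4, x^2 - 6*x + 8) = x - 2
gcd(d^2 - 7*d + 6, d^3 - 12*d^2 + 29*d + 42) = d - 6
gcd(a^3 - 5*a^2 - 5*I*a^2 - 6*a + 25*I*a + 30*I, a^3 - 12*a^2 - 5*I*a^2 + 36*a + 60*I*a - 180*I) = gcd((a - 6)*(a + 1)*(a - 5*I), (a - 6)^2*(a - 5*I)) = a^2 + a*(-6 - 5*I) + 30*I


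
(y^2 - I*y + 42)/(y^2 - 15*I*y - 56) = (y + 6*I)/(y - 8*I)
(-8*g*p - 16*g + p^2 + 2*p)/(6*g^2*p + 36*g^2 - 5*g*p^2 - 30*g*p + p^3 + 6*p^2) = (-8*g*p - 16*g + p^2 + 2*p)/(6*g^2*p + 36*g^2 - 5*g*p^2 - 30*g*p + p^3 + 6*p^2)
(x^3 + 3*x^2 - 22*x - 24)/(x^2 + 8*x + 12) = (x^2 - 3*x - 4)/(x + 2)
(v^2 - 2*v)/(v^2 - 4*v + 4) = v/(v - 2)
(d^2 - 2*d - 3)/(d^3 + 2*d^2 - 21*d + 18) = (d + 1)/(d^2 + 5*d - 6)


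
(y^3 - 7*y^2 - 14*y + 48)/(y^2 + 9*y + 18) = (y^2 - 10*y + 16)/(y + 6)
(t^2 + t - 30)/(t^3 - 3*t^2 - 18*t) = (-t^2 - t + 30)/(t*(-t^2 + 3*t + 18))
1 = 1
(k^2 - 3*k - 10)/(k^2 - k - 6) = (k - 5)/(k - 3)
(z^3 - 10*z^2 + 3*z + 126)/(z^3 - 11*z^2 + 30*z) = (z^2 - 4*z - 21)/(z*(z - 5))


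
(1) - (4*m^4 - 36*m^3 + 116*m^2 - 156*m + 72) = -4*m^4 + 36*m^3 - 116*m^2 + 156*m - 71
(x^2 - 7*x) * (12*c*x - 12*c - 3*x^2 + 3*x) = 12*c*x^3 - 96*c*x^2 + 84*c*x - 3*x^4 + 24*x^3 - 21*x^2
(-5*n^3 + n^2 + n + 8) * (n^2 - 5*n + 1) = -5*n^5 + 26*n^4 - 9*n^3 + 4*n^2 - 39*n + 8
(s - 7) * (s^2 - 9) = s^3 - 7*s^2 - 9*s + 63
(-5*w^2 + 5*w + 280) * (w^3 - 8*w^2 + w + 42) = -5*w^5 + 45*w^4 + 235*w^3 - 2445*w^2 + 490*w + 11760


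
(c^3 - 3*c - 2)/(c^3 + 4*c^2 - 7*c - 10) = (c + 1)/(c + 5)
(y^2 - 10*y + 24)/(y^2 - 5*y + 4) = (y - 6)/(y - 1)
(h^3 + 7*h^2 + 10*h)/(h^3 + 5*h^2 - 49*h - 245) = h*(h + 2)/(h^2 - 49)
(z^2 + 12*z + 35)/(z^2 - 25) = (z + 7)/(z - 5)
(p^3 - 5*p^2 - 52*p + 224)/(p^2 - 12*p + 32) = p + 7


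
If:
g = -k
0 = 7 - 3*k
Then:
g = -7/3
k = 7/3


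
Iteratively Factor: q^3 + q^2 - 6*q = (q - 2)*(q^2 + 3*q) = q*(q - 2)*(q + 3)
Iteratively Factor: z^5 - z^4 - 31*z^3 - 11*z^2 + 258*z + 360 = (z + 2)*(z^4 - 3*z^3 - 25*z^2 + 39*z + 180) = (z - 5)*(z + 2)*(z^3 + 2*z^2 - 15*z - 36) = (z - 5)*(z + 2)*(z + 3)*(z^2 - z - 12) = (z - 5)*(z - 4)*(z + 2)*(z + 3)*(z + 3)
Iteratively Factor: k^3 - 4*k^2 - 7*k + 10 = (k + 2)*(k^2 - 6*k + 5) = (k - 1)*(k + 2)*(k - 5)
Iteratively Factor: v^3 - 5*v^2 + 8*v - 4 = (v - 1)*(v^2 - 4*v + 4) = (v - 2)*(v - 1)*(v - 2)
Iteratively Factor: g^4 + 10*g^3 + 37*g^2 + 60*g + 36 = (g + 2)*(g^3 + 8*g^2 + 21*g + 18) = (g + 2)*(g + 3)*(g^2 + 5*g + 6) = (g + 2)^2*(g + 3)*(g + 3)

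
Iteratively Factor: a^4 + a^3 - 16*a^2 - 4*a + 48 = (a + 2)*(a^3 - a^2 - 14*a + 24) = (a - 3)*(a + 2)*(a^2 + 2*a - 8) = (a - 3)*(a + 2)*(a + 4)*(a - 2)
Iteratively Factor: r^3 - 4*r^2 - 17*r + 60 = (r - 3)*(r^2 - r - 20) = (r - 3)*(r + 4)*(r - 5)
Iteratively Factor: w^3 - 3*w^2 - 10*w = (w)*(w^2 - 3*w - 10) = w*(w - 5)*(w + 2)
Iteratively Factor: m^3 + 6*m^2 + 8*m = (m + 4)*(m^2 + 2*m) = (m + 2)*(m + 4)*(m)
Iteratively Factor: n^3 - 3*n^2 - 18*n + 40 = (n + 4)*(n^2 - 7*n + 10) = (n - 2)*(n + 4)*(n - 5)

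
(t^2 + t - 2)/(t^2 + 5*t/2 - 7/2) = 2*(t + 2)/(2*t + 7)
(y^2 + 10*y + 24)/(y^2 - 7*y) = (y^2 + 10*y + 24)/(y*(y - 7))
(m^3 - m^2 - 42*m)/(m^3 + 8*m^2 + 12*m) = (m - 7)/(m + 2)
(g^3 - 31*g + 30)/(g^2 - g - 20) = (g^2 + 5*g - 6)/(g + 4)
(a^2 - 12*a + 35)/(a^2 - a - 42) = (a - 5)/(a + 6)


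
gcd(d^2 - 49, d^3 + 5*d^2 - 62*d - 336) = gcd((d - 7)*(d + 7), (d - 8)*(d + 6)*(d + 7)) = d + 7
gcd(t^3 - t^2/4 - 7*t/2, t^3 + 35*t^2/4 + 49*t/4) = t^2 + 7*t/4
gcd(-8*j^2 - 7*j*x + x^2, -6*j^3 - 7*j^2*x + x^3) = j + x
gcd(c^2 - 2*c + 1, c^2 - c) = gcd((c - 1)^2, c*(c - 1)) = c - 1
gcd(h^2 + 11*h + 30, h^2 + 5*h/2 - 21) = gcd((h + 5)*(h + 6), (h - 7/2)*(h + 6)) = h + 6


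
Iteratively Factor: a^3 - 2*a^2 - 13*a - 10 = (a - 5)*(a^2 + 3*a + 2) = (a - 5)*(a + 1)*(a + 2)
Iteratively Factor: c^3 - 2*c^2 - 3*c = (c)*(c^2 - 2*c - 3) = c*(c - 3)*(c + 1)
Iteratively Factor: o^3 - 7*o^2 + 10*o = (o - 2)*(o^2 - 5*o) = (o - 5)*(o - 2)*(o)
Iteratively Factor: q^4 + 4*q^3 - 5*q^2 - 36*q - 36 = (q + 3)*(q^3 + q^2 - 8*q - 12) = (q + 2)*(q + 3)*(q^2 - q - 6) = (q - 3)*(q + 2)*(q + 3)*(q + 2)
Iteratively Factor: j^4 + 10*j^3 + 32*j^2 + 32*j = (j + 4)*(j^3 + 6*j^2 + 8*j) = (j + 2)*(j + 4)*(j^2 + 4*j) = j*(j + 2)*(j + 4)*(j + 4)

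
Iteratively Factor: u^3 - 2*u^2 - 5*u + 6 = (u - 1)*(u^2 - u - 6) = (u - 1)*(u + 2)*(u - 3)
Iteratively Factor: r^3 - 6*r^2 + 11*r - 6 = (r - 1)*(r^2 - 5*r + 6) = (r - 2)*(r - 1)*(r - 3)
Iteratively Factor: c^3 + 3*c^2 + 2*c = (c + 2)*(c^2 + c) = c*(c + 2)*(c + 1)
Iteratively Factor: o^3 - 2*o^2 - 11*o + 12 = (o + 3)*(o^2 - 5*o + 4) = (o - 4)*(o + 3)*(o - 1)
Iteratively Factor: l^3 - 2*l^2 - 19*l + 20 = (l - 1)*(l^2 - l - 20) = (l - 5)*(l - 1)*(l + 4)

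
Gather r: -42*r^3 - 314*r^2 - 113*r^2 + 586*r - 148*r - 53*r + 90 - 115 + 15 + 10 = -42*r^3 - 427*r^2 + 385*r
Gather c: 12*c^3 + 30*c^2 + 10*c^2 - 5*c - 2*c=12*c^3 + 40*c^2 - 7*c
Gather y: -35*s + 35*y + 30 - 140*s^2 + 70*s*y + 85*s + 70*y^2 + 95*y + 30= -140*s^2 + 50*s + 70*y^2 + y*(70*s + 130) + 60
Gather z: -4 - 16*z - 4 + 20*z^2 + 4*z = 20*z^2 - 12*z - 8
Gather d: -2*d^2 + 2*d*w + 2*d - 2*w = -2*d^2 + d*(2*w + 2) - 2*w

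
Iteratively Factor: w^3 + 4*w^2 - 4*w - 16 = (w + 4)*(w^2 - 4) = (w + 2)*(w + 4)*(w - 2)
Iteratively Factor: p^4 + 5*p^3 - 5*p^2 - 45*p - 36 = (p + 3)*(p^3 + 2*p^2 - 11*p - 12) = (p + 3)*(p + 4)*(p^2 - 2*p - 3) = (p + 1)*(p + 3)*(p + 4)*(p - 3)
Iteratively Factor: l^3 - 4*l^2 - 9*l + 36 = (l - 4)*(l^2 - 9) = (l - 4)*(l - 3)*(l + 3)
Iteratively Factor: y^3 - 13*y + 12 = (y - 1)*(y^2 + y - 12) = (y - 1)*(y + 4)*(y - 3)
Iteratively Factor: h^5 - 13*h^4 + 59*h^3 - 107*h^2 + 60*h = (h)*(h^4 - 13*h^3 + 59*h^2 - 107*h + 60) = h*(h - 1)*(h^3 - 12*h^2 + 47*h - 60) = h*(h - 5)*(h - 1)*(h^2 - 7*h + 12) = h*(h - 5)*(h - 3)*(h - 1)*(h - 4)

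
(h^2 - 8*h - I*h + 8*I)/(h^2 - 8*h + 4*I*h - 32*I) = (h - I)/(h + 4*I)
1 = 1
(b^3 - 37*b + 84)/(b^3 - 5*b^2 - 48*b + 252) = (b^2 - 7*b + 12)/(b^2 - 12*b + 36)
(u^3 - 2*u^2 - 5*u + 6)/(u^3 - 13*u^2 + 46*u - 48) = (u^2 + u - 2)/(u^2 - 10*u + 16)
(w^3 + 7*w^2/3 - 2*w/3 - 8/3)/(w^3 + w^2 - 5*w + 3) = (3*w^2 + 10*w + 8)/(3*(w^2 + 2*w - 3))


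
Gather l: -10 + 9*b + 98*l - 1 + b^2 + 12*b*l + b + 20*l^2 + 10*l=b^2 + 10*b + 20*l^2 + l*(12*b + 108) - 11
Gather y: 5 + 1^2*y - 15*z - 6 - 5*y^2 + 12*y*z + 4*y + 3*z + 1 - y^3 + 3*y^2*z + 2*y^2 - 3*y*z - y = -y^3 + y^2*(3*z - 3) + y*(9*z + 4) - 12*z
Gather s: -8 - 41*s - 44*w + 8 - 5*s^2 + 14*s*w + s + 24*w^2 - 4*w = -5*s^2 + s*(14*w - 40) + 24*w^2 - 48*w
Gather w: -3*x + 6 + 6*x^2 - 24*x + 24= 6*x^2 - 27*x + 30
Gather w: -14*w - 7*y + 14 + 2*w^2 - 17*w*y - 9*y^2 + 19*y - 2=2*w^2 + w*(-17*y - 14) - 9*y^2 + 12*y + 12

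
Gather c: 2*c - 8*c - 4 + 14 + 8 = 18 - 6*c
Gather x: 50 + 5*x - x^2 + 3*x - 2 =-x^2 + 8*x + 48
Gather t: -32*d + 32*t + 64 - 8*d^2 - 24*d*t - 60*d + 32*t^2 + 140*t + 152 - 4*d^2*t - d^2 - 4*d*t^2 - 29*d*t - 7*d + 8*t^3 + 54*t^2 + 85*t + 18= -9*d^2 - 99*d + 8*t^3 + t^2*(86 - 4*d) + t*(-4*d^2 - 53*d + 257) + 234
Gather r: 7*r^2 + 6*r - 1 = 7*r^2 + 6*r - 1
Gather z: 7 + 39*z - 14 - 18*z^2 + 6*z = -18*z^2 + 45*z - 7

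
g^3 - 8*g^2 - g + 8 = (g - 8)*(g - 1)*(g + 1)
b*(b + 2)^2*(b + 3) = b^4 + 7*b^3 + 16*b^2 + 12*b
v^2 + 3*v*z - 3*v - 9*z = (v - 3)*(v + 3*z)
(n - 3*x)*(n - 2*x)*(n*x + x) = n^3*x - 5*n^2*x^2 + n^2*x + 6*n*x^3 - 5*n*x^2 + 6*x^3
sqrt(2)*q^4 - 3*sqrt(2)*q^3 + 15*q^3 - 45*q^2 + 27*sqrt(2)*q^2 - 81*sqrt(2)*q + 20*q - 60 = (q - 3)*(q + 2*sqrt(2))*(q + 5*sqrt(2))*(sqrt(2)*q + 1)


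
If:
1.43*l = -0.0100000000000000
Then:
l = -0.01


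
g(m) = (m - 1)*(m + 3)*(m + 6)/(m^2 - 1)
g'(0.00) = -9.00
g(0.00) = 18.00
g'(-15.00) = 0.95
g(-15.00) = -7.71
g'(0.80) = -2.09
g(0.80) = 14.36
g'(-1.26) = -146.93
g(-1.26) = -31.72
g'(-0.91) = -1233.57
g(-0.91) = 118.20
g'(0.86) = -1.89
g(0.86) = 14.24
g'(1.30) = -0.89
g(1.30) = 13.65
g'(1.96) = -0.14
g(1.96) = 13.34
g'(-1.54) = -33.29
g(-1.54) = -12.06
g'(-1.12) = -693.44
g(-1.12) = -76.45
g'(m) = -2*m*(m - 1)*(m + 3)*(m + 6)/(m^2 - 1)^2 + (m - 1)*(m + 3)/(m^2 - 1) + (m - 1)*(m + 6)/(m^2 - 1) + (m + 3)*(m + 6)/(m^2 - 1)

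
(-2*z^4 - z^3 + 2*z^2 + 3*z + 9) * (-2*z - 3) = 4*z^5 + 8*z^4 - z^3 - 12*z^2 - 27*z - 27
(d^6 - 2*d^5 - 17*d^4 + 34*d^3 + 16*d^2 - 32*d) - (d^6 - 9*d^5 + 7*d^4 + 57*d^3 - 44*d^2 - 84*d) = 7*d^5 - 24*d^4 - 23*d^3 + 60*d^2 + 52*d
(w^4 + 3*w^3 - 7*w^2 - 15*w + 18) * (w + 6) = w^5 + 9*w^4 + 11*w^3 - 57*w^2 - 72*w + 108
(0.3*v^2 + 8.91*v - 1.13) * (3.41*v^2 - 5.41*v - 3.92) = 1.023*v^4 + 28.7601*v^3 - 53.2324*v^2 - 28.8139*v + 4.4296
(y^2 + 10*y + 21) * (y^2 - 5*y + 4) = y^4 + 5*y^3 - 25*y^2 - 65*y + 84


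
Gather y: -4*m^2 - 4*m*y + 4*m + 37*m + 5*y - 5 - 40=-4*m^2 + 41*m + y*(5 - 4*m) - 45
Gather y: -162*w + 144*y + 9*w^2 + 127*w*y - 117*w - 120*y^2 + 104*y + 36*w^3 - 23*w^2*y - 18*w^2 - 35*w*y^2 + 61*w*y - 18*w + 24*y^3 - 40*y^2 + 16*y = 36*w^3 - 9*w^2 - 297*w + 24*y^3 + y^2*(-35*w - 160) + y*(-23*w^2 + 188*w + 264)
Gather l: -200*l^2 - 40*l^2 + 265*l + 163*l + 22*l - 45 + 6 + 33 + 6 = -240*l^2 + 450*l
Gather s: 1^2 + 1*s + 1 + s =2*s + 2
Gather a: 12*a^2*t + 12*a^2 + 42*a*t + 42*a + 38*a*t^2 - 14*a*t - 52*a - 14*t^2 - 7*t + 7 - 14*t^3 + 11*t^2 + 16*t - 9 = a^2*(12*t + 12) + a*(38*t^2 + 28*t - 10) - 14*t^3 - 3*t^2 + 9*t - 2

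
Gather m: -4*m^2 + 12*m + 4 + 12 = -4*m^2 + 12*m + 16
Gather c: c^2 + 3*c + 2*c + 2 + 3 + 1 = c^2 + 5*c + 6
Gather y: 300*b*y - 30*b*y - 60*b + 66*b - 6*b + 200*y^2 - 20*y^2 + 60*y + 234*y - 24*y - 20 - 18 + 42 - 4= 180*y^2 + y*(270*b + 270)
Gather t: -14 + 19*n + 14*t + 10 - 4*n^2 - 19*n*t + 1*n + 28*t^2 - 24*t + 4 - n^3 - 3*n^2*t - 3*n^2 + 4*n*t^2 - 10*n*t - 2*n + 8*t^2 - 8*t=-n^3 - 7*n^2 + 18*n + t^2*(4*n + 36) + t*(-3*n^2 - 29*n - 18)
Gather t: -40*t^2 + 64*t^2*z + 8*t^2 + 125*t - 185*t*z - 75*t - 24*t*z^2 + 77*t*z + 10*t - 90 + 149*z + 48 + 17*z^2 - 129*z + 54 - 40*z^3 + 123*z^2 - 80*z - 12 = t^2*(64*z - 32) + t*(-24*z^2 - 108*z + 60) - 40*z^3 + 140*z^2 - 60*z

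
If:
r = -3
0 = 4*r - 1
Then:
No Solution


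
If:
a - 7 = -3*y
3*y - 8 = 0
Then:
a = -1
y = 8/3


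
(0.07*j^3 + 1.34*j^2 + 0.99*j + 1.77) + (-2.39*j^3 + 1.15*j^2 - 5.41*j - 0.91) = -2.32*j^3 + 2.49*j^2 - 4.42*j + 0.86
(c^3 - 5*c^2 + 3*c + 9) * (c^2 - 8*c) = c^5 - 13*c^4 + 43*c^3 - 15*c^2 - 72*c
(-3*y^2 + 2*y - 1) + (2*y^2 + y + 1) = -y^2 + 3*y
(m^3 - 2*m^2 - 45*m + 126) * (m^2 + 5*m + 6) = m^5 + 3*m^4 - 49*m^3 - 111*m^2 + 360*m + 756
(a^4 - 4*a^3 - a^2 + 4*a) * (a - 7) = a^5 - 11*a^4 + 27*a^3 + 11*a^2 - 28*a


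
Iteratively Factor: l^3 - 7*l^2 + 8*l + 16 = (l - 4)*(l^2 - 3*l - 4) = (l - 4)^2*(l + 1)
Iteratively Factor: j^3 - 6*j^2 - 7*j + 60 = (j - 5)*(j^2 - j - 12) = (j - 5)*(j + 3)*(j - 4)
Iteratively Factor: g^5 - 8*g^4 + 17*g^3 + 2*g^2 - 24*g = (g)*(g^4 - 8*g^3 + 17*g^2 + 2*g - 24) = g*(g + 1)*(g^3 - 9*g^2 + 26*g - 24) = g*(g - 3)*(g + 1)*(g^2 - 6*g + 8) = g*(g - 3)*(g - 2)*(g + 1)*(g - 4)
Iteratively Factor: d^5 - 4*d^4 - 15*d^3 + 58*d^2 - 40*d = (d - 2)*(d^4 - 2*d^3 - 19*d^2 + 20*d) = d*(d - 2)*(d^3 - 2*d^2 - 19*d + 20) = d*(d - 2)*(d - 1)*(d^2 - d - 20) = d*(d - 5)*(d - 2)*(d - 1)*(d + 4)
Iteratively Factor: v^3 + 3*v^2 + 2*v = (v)*(v^2 + 3*v + 2) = v*(v + 2)*(v + 1)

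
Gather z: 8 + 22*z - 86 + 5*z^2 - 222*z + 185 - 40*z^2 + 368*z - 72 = -35*z^2 + 168*z + 35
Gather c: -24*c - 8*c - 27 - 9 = -32*c - 36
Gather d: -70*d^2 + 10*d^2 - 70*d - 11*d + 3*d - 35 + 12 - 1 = -60*d^2 - 78*d - 24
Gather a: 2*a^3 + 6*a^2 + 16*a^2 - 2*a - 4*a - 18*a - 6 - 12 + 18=2*a^3 + 22*a^2 - 24*a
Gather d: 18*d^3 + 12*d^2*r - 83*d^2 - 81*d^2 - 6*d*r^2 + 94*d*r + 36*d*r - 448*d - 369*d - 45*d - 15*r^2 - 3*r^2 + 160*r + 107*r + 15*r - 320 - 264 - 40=18*d^3 + d^2*(12*r - 164) + d*(-6*r^2 + 130*r - 862) - 18*r^2 + 282*r - 624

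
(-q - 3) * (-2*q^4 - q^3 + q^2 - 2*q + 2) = 2*q^5 + 7*q^4 + 2*q^3 - q^2 + 4*q - 6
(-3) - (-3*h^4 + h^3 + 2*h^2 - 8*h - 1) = 3*h^4 - h^3 - 2*h^2 + 8*h - 2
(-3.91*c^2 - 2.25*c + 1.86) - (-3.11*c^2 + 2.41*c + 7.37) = -0.8*c^2 - 4.66*c - 5.51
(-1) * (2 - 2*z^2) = 2*z^2 - 2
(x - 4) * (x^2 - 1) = x^3 - 4*x^2 - x + 4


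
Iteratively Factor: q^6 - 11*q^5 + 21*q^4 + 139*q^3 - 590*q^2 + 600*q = (q - 2)*(q^5 - 9*q^4 + 3*q^3 + 145*q^2 - 300*q) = (q - 5)*(q - 2)*(q^4 - 4*q^3 - 17*q^2 + 60*q) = (q - 5)*(q - 3)*(q - 2)*(q^3 - q^2 - 20*q) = (q - 5)*(q - 3)*(q - 2)*(q + 4)*(q^2 - 5*q) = q*(q - 5)*(q - 3)*(q - 2)*(q + 4)*(q - 5)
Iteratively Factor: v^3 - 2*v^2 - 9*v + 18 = (v + 3)*(v^2 - 5*v + 6) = (v - 3)*(v + 3)*(v - 2)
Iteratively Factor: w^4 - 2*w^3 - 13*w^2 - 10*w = (w - 5)*(w^3 + 3*w^2 + 2*w) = w*(w - 5)*(w^2 + 3*w + 2) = w*(w - 5)*(w + 1)*(w + 2)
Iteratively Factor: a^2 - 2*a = (a)*(a - 2)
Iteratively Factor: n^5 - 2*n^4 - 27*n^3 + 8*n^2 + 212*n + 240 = (n + 3)*(n^4 - 5*n^3 - 12*n^2 + 44*n + 80) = (n + 2)*(n + 3)*(n^3 - 7*n^2 + 2*n + 40) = (n - 5)*(n + 2)*(n + 3)*(n^2 - 2*n - 8) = (n - 5)*(n - 4)*(n + 2)*(n + 3)*(n + 2)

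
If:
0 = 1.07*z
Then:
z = 0.00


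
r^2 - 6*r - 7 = (r - 7)*(r + 1)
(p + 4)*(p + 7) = p^2 + 11*p + 28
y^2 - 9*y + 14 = (y - 7)*(y - 2)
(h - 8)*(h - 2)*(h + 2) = h^3 - 8*h^2 - 4*h + 32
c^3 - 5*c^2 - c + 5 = (c - 5)*(c - 1)*(c + 1)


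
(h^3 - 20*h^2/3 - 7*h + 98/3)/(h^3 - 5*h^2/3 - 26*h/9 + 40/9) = 3*(3*h^2 - 14*h - 49)/(9*h^2 + 3*h - 20)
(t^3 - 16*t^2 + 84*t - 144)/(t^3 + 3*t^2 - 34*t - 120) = (t^2 - 10*t + 24)/(t^2 + 9*t + 20)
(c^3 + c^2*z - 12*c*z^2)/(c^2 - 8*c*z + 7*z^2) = c*(c^2 + c*z - 12*z^2)/(c^2 - 8*c*z + 7*z^2)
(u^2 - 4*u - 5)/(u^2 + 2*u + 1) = (u - 5)/(u + 1)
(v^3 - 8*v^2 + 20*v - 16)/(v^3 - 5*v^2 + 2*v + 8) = (v - 2)/(v + 1)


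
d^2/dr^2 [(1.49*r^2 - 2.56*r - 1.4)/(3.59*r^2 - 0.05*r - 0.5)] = (-65.452162*r^3 - 92.21274*r^2 - 26.0634*r - 4.16)/(46.268279*r^6 - 1.933215*r^5 - 19.305225*r^4 + 0.538375*r^3 + 2.68875*r^2 - 0.0375*r - 0.125)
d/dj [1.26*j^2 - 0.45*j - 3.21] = 2.52*j - 0.45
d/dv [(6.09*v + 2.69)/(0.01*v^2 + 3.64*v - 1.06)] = (0.0609*v^2 + 22.1676*v - (0.02*v + 3.64)*(6.09*v + 2.69) - 6.4554)/(0.01*v^2 + 3.64*v - 1.06)^2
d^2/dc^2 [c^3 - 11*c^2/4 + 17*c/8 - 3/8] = 6*c - 11/2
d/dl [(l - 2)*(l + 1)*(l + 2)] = 3*l^2 + 2*l - 4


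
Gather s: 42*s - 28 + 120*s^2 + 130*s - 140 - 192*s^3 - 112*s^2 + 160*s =-192*s^3 + 8*s^2 + 332*s - 168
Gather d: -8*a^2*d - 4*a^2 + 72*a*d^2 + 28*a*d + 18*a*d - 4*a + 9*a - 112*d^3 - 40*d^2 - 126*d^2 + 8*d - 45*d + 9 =-4*a^2 + 5*a - 112*d^3 + d^2*(72*a - 166) + d*(-8*a^2 + 46*a - 37) + 9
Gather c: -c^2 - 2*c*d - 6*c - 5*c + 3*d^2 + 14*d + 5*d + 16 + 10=-c^2 + c*(-2*d - 11) + 3*d^2 + 19*d + 26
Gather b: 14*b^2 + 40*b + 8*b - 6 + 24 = 14*b^2 + 48*b + 18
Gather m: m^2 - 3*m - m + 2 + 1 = m^2 - 4*m + 3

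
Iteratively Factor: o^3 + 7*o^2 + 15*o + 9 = (o + 3)*(o^2 + 4*o + 3) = (o + 1)*(o + 3)*(o + 3)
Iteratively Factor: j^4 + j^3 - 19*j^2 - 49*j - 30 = (j + 1)*(j^3 - 19*j - 30) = (j - 5)*(j + 1)*(j^2 + 5*j + 6) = (j - 5)*(j + 1)*(j + 2)*(j + 3)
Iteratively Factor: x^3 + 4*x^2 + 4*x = (x)*(x^2 + 4*x + 4) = x*(x + 2)*(x + 2)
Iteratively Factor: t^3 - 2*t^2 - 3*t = (t)*(t^2 - 2*t - 3) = t*(t + 1)*(t - 3)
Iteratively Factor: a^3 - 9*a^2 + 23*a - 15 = (a - 3)*(a^2 - 6*a + 5) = (a - 5)*(a - 3)*(a - 1)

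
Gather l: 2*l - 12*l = -10*l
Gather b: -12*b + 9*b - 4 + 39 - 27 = 8 - 3*b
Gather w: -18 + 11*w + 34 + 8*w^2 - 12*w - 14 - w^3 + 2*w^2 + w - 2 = -w^3 + 10*w^2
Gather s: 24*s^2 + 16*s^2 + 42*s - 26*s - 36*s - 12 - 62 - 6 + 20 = 40*s^2 - 20*s - 60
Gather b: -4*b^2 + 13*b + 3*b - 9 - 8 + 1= -4*b^2 + 16*b - 16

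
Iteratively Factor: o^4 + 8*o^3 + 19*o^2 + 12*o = (o + 3)*(o^3 + 5*o^2 + 4*o) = (o + 1)*(o + 3)*(o^2 + 4*o) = o*(o + 1)*(o + 3)*(o + 4)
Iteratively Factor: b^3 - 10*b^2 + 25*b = (b - 5)*(b^2 - 5*b) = b*(b - 5)*(b - 5)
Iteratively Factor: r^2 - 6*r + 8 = (r - 2)*(r - 4)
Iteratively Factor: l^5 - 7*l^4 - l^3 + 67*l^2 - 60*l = (l - 1)*(l^4 - 6*l^3 - 7*l^2 + 60*l) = l*(l - 1)*(l^3 - 6*l^2 - 7*l + 60) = l*(l - 5)*(l - 1)*(l^2 - l - 12) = l*(l - 5)*(l - 1)*(l + 3)*(l - 4)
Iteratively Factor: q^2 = (q)*(q)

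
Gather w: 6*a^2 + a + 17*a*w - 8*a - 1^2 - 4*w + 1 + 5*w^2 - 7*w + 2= 6*a^2 - 7*a + 5*w^2 + w*(17*a - 11) + 2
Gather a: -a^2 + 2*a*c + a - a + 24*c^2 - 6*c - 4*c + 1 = -a^2 + 2*a*c + 24*c^2 - 10*c + 1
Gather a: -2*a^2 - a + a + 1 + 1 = 2 - 2*a^2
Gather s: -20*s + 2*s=-18*s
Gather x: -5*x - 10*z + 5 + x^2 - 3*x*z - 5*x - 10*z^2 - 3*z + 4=x^2 + x*(-3*z - 10) - 10*z^2 - 13*z + 9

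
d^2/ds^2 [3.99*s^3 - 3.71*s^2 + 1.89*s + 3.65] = 23.94*s - 7.42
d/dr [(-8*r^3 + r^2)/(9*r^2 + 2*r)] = 2*(-36*r^2 - 16*r + 1)/(81*r^2 + 36*r + 4)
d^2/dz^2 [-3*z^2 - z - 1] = -6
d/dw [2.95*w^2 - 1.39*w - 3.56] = 5.9*w - 1.39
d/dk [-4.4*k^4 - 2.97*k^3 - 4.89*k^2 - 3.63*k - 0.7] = -17.6*k^3 - 8.91*k^2 - 9.78*k - 3.63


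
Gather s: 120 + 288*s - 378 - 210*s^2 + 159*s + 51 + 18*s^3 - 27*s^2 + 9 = 18*s^3 - 237*s^2 + 447*s - 198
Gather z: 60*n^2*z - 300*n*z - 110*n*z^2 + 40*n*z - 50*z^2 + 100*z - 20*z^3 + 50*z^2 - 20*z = -110*n*z^2 - 20*z^3 + z*(60*n^2 - 260*n + 80)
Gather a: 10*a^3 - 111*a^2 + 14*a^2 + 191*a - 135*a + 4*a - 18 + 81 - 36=10*a^3 - 97*a^2 + 60*a + 27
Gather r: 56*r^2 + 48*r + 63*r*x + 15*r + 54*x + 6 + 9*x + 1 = 56*r^2 + r*(63*x + 63) + 63*x + 7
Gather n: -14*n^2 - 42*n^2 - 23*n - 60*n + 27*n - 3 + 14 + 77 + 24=-56*n^2 - 56*n + 112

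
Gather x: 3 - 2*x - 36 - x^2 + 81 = -x^2 - 2*x + 48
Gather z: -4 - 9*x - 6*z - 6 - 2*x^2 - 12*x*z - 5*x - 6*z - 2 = -2*x^2 - 14*x + z*(-12*x - 12) - 12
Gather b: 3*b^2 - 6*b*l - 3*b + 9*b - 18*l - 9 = 3*b^2 + b*(6 - 6*l) - 18*l - 9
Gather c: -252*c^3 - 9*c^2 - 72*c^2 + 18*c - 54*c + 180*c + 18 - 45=-252*c^3 - 81*c^2 + 144*c - 27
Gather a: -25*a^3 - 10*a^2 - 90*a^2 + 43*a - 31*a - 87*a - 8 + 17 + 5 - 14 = -25*a^3 - 100*a^2 - 75*a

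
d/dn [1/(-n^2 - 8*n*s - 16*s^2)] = 2*(n + 4*s)/(n^2 + 8*n*s + 16*s^2)^2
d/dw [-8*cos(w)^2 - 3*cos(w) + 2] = (16*cos(w) + 3)*sin(w)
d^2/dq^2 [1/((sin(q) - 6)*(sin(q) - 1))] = (-4*sin(q)^3 + 17*sin(q)^2 - 2*sin(q) - 86)/((sin(q) - 6)^3*(sin(q) - 1)^2)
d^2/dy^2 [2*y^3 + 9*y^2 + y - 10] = 12*y + 18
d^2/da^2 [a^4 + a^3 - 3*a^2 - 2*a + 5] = 12*a^2 + 6*a - 6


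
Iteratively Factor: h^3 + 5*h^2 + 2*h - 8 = (h + 2)*(h^2 + 3*h - 4) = (h - 1)*(h + 2)*(h + 4)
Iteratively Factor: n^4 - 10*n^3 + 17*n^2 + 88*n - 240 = (n + 3)*(n^3 - 13*n^2 + 56*n - 80) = (n - 4)*(n + 3)*(n^2 - 9*n + 20) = (n - 4)^2*(n + 3)*(n - 5)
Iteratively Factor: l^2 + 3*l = (l)*(l + 3)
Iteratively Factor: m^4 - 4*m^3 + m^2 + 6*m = (m)*(m^3 - 4*m^2 + m + 6) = m*(m - 2)*(m^2 - 2*m - 3) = m*(m - 3)*(m - 2)*(m + 1)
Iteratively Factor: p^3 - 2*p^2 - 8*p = (p)*(p^2 - 2*p - 8) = p*(p + 2)*(p - 4)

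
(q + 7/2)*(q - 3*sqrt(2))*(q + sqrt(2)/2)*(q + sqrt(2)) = q^4 - 3*sqrt(2)*q^3/2 + 7*q^3/2 - 8*q^2 - 21*sqrt(2)*q^2/4 - 28*q - 3*sqrt(2)*q - 21*sqrt(2)/2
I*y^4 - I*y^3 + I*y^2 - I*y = y*(y - I)*(y + I)*(I*y - I)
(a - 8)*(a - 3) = a^2 - 11*a + 24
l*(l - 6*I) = l^2 - 6*I*l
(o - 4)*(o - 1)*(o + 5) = o^3 - 21*o + 20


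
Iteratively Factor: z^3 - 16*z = (z)*(z^2 - 16) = z*(z - 4)*(z + 4)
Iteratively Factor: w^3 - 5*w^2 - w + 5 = (w - 5)*(w^2 - 1) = (w - 5)*(w + 1)*(w - 1)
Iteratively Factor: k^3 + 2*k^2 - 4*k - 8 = (k + 2)*(k^2 - 4) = (k + 2)^2*(k - 2)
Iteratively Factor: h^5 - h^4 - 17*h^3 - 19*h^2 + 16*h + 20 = (h + 2)*(h^4 - 3*h^3 - 11*h^2 + 3*h + 10) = (h + 1)*(h + 2)*(h^3 - 4*h^2 - 7*h + 10) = (h + 1)*(h + 2)^2*(h^2 - 6*h + 5) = (h - 1)*(h + 1)*(h + 2)^2*(h - 5)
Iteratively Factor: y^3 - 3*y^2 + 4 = (y - 2)*(y^2 - y - 2) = (y - 2)*(y + 1)*(y - 2)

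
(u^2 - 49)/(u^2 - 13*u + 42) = (u + 7)/(u - 6)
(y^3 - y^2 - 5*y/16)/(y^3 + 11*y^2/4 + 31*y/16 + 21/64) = 4*y*(4*y - 5)/(16*y^2 + 40*y + 21)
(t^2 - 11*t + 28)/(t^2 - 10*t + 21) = (t - 4)/(t - 3)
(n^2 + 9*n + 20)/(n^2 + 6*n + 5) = (n + 4)/(n + 1)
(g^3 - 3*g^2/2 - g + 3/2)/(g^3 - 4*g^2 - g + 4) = (g - 3/2)/(g - 4)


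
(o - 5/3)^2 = o^2 - 10*o/3 + 25/9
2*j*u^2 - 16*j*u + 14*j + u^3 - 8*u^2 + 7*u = (2*j + u)*(u - 7)*(u - 1)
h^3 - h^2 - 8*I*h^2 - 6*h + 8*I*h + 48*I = (h - 3)*(h + 2)*(h - 8*I)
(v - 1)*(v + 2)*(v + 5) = v^3 + 6*v^2 + 3*v - 10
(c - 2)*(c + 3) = c^2 + c - 6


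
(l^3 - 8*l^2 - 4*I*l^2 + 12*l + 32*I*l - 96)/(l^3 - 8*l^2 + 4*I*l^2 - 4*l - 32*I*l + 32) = (l - 6*I)/(l + 2*I)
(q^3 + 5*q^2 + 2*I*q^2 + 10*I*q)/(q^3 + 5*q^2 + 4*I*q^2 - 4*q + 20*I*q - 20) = q/(q + 2*I)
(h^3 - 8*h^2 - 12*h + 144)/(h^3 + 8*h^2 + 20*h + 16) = (h^2 - 12*h + 36)/(h^2 + 4*h + 4)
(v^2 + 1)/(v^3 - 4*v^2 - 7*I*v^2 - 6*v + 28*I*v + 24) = (v + I)/(v^2 + v*(-4 - 6*I) + 24*I)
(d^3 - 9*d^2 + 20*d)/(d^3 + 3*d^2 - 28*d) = (d - 5)/(d + 7)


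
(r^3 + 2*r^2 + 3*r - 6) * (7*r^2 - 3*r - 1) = 7*r^5 + 11*r^4 + 14*r^3 - 53*r^2 + 15*r + 6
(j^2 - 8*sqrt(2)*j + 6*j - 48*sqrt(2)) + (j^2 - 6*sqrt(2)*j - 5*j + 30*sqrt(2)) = 2*j^2 - 14*sqrt(2)*j + j - 18*sqrt(2)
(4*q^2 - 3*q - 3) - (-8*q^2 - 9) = 12*q^2 - 3*q + 6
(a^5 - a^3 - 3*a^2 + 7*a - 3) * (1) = a^5 - a^3 - 3*a^2 + 7*a - 3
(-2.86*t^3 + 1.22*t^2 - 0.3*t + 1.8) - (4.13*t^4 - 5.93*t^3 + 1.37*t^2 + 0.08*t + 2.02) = -4.13*t^4 + 3.07*t^3 - 0.15*t^2 - 0.38*t - 0.22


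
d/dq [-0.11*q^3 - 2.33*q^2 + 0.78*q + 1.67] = -0.33*q^2 - 4.66*q + 0.78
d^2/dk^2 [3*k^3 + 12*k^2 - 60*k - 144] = 18*k + 24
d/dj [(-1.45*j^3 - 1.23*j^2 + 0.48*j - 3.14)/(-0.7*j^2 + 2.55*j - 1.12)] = (1.015*j^4 - 7.395*j^3 + 2.0715*j^2 - 1.6408*j + 7.4694)/(0.49*j^4 - 3.57*j^3 + 8.0705*j^2 - 5.712*j + 1.2544)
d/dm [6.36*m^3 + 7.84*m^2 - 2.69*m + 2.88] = 19.08*m^2 + 15.68*m - 2.69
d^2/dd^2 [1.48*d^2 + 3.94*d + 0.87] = 2.96000000000000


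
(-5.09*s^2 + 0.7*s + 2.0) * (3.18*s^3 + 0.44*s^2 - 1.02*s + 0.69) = -16.1862*s^5 - 0.0135999999999998*s^4 + 11.8598*s^3 - 3.3461*s^2 - 1.557*s + 1.38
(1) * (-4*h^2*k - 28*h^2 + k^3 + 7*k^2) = -4*h^2*k - 28*h^2 + k^3 + 7*k^2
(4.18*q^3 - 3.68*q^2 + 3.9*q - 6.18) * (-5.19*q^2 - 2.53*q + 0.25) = -21.6942*q^5 + 8.5238*q^4 - 9.8856*q^3 + 21.2872*q^2 + 16.6104*q - 1.545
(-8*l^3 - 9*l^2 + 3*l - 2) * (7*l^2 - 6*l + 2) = -56*l^5 - 15*l^4 + 59*l^3 - 50*l^2 + 18*l - 4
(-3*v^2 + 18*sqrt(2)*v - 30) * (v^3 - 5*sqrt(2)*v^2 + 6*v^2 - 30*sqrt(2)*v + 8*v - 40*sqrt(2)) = -3*v^5 - 18*v^4 + 33*sqrt(2)*v^4 - 234*v^3 + 198*sqrt(2)*v^3 - 1260*v^2 + 414*sqrt(2)*v^2 - 1680*v + 900*sqrt(2)*v + 1200*sqrt(2)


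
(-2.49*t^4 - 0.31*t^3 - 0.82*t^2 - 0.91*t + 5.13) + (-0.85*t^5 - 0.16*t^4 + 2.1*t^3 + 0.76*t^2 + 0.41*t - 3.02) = -0.85*t^5 - 2.65*t^4 + 1.79*t^3 - 0.0599999999999999*t^2 - 0.5*t + 2.11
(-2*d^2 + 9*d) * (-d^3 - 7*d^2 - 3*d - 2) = 2*d^5 + 5*d^4 - 57*d^3 - 23*d^2 - 18*d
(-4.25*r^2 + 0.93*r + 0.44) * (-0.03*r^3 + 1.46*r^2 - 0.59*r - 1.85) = 0.1275*r^5 - 6.2329*r^4 + 3.8521*r^3 + 7.9562*r^2 - 1.9801*r - 0.814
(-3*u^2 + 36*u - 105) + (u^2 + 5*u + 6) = -2*u^2 + 41*u - 99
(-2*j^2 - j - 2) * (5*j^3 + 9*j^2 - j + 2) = -10*j^5 - 23*j^4 - 17*j^3 - 21*j^2 - 4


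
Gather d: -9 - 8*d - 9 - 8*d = -16*d - 18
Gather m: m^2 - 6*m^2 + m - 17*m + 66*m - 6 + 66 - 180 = -5*m^2 + 50*m - 120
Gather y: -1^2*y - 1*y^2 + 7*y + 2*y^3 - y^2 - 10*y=2*y^3 - 2*y^2 - 4*y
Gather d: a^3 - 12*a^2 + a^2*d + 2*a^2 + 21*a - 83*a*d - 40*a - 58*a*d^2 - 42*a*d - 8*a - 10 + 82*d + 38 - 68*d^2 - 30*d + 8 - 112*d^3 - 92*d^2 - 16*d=a^3 - 10*a^2 - 27*a - 112*d^3 + d^2*(-58*a - 160) + d*(a^2 - 125*a + 36) + 36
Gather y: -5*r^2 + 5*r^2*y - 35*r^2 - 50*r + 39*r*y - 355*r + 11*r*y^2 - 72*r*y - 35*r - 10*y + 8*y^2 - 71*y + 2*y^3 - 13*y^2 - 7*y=-40*r^2 - 440*r + 2*y^3 + y^2*(11*r - 5) + y*(5*r^2 - 33*r - 88)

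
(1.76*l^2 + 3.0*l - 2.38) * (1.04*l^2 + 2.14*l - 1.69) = 1.8304*l^4 + 6.8864*l^3 + 0.9704*l^2 - 10.1632*l + 4.0222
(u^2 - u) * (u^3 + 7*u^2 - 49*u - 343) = u^5 + 6*u^4 - 56*u^3 - 294*u^2 + 343*u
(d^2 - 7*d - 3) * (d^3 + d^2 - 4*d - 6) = d^5 - 6*d^4 - 14*d^3 + 19*d^2 + 54*d + 18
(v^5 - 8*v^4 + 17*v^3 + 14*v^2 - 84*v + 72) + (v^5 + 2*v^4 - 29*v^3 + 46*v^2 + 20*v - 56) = 2*v^5 - 6*v^4 - 12*v^3 + 60*v^2 - 64*v + 16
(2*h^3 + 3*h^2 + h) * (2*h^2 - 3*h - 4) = 4*h^5 - 15*h^3 - 15*h^2 - 4*h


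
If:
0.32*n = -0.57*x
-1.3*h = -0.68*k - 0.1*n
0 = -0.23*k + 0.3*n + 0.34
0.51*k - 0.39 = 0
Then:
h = 0.36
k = 0.76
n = -0.55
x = 0.31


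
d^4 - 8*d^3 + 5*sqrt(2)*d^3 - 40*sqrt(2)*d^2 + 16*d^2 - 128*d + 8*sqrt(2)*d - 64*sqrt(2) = (d - 8)*(d + sqrt(2))*(d + 2*sqrt(2))^2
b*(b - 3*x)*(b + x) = b^3 - 2*b^2*x - 3*b*x^2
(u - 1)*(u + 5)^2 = u^3 + 9*u^2 + 15*u - 25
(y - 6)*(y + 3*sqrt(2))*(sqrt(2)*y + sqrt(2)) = sqrt(2)*y^3 - 5*sqrt(2)*y^2 + 6*y^2 - 30*y - 6*sqrt(2)*y - 36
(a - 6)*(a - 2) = a^2 - 8*a + 12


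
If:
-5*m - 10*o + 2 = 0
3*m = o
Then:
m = 2/35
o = 6/35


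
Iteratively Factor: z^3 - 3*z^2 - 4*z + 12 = (z - 2)*(z^2 - z - 6) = (z - 3)*(z - 2)*(z + 2)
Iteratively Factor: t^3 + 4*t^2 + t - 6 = (t - 1)*(t^2 + 5*t + 6) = (t - 1)*(t + 2)*(t + 3)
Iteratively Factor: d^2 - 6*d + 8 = (d - 2)*(d - 4)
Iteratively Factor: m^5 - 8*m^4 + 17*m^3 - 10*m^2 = (m)*(m^4 - 8*m^3 + 17*m^2 - 10*m) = m^2*(m^3 - 8*m^2 + 17*m - 10) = m^2*(m - 2)*(m^2 - 6*m + 5) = m^2*(m - 5)*(m - 2)*(m - 1)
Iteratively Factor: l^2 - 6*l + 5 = (l - 1)*(l - 5)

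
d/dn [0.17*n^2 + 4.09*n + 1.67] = 0.34*n + 4.09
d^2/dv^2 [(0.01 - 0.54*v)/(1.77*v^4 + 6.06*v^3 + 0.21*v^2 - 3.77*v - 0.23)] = (-20.301192*v^7 - 92.0477880000001*v^6 - 116.970912*v^5 - 21.269682*v^4 - 29.181504*v^3 - 10.351098*v^2 - 0.120365999999999*v + 1.221692)/(5.545233*v^12 + 56.956122*v^11 + 196.976043*v^10 + 200.626929*v^9 - 221.418306*v^8 - 437.752188*v^7 + 20.841318*v^6 + 265.344165*v^5 + 40.732353*v^4 - 51.528365*v^3 - 9.773574*v^2 - 0.598299*v - 0.012167)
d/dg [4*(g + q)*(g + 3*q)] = 8*g + 16*q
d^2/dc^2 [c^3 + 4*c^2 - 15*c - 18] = 6*c + 8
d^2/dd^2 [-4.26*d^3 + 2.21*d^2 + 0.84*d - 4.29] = 4.42 - 25.56*d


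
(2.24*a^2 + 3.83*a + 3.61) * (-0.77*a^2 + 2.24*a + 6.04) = -1.7248*a^4 + 2.0685*a^3 + 19.3291*a^2 + 31.2196*a + 21.8044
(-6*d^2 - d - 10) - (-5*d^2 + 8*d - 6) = -d^2 - 9*d - 4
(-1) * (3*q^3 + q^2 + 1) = -3*q^3 - q^2 - 1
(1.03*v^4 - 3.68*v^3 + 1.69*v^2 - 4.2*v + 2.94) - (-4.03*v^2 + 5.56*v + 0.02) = 1.03*v^4 - 3.68*v^3 + 5.72*v^2 - 9.76*v + 2.92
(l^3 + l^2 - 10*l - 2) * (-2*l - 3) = -2*l^4 - 5*l^3 + 17*l^2 + 34*l + 6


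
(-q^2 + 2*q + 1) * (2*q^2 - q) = -2*q^4 + 5*q^3 - q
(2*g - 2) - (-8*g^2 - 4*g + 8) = 8*g^2 + 6*g - 10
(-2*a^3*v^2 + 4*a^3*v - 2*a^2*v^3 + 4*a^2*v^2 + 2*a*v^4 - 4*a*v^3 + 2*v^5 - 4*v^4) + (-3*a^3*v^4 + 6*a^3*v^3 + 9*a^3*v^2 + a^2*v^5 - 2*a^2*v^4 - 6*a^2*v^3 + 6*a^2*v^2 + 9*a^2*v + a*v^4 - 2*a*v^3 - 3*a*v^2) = -3*a^3*v^4 + 6*a^3*v^3 + 7*a^3*v^2 + 4*a^3*v + a^2*v^5 - 2*a^2*v^4 - 8*a^2*v^3 + 10*a^2*v^2 + 9*a^2*v + 3*a*v^4 - 6*a*v^3 - 3*a*v^2 + 2*v^5 - 4*v^4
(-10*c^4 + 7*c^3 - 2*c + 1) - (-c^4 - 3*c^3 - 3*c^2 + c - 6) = -9*c^4 + 10*c^3 + 3*c^2 - 3*c + 7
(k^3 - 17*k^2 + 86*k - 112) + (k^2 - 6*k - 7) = k^3 - 16*k^2 + 80*k - 119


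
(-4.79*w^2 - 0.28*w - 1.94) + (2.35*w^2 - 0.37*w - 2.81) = -2.44*w^2 - 0.65*w - 4.75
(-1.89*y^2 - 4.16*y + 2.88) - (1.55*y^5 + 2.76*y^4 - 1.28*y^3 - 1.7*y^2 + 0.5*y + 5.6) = -1.55*y^5 - 2.76*y^4 + 1.28*y^3 - 0.19*y^2 - 4.66*y - 2.72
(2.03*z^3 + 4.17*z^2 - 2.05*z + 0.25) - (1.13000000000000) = 2.03*z^3 + 4.17*z^2 - 2.05*z - 0.88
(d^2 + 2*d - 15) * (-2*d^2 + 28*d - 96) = -2*d^4 + 24*d^3 - 10*d^2 - 612*d + 1440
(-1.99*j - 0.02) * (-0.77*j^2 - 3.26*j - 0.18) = 1.5323*j^3 + 6.5028*j^2 + 0.4234*j + 0.0036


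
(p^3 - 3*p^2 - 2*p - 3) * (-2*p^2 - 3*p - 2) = -2*p^5 + 3*p^4 + 11*p^3 + 18*p^2 + 13*p + 6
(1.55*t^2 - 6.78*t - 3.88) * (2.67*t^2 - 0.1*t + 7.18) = 4.1385*t^4 - 18.2576*t^3 + 1.4474*t^2 - 48.2924*t - 27.8584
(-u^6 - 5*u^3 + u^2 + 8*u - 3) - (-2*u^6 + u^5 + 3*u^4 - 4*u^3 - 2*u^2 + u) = u^6 - u^5 - 3*u^4 - u^3 + 3*u^2 + 7*u - 3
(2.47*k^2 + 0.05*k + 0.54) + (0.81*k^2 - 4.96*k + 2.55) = 3.28*k^2 - 4.91*k + 3.09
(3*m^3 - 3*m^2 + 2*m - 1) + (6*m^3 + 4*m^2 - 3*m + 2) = 9*m^3 + m^2 - m + 1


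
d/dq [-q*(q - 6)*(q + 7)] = -3*q^2 - 2*q + 42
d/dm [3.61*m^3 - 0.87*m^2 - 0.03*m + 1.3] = 10.83*m^2 - 1.74*m - 0.03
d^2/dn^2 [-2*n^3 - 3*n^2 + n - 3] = -12*n - 6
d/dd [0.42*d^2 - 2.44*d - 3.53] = 0.84*d - 2.44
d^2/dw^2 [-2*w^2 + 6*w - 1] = -4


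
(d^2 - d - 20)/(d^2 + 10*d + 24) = (d - 5)/(d + 6)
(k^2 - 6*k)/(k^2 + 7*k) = (k - 6)/(k + 7)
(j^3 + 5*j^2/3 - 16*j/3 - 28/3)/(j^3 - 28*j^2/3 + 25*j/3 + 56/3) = (j^2 + 4*j + 4)/(j^2 - 7*j - 8)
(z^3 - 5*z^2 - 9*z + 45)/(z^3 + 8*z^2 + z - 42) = (z^2 - 8*z + 15)/(z^2 + 5*z - 14)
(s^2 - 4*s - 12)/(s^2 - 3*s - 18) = (s + 2)/(s + 3)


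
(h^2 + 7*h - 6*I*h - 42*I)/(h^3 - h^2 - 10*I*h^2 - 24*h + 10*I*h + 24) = (h + 7)/(h^2 - h*(1 + 4*I) + 4*I)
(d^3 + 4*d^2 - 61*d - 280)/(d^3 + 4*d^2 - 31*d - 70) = (d^2 - 3*d - 40)/(d^2 - 3*d - 10)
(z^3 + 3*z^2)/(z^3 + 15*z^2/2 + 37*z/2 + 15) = 2*z^2/(2*z^2 + 9*z + 10)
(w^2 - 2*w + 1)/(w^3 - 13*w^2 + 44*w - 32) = (w - 1)/(w^2 - 12*w + 32)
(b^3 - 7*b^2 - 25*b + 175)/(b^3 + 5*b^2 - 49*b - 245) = (b - 5)/(b + 7)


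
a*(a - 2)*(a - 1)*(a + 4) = a^4 + a^3 - 10*a^2 + 8*a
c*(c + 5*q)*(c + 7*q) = c^3 + 12*c^2*q + 35*c*q^2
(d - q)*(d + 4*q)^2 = d^3 + 7*d^2*q + 8*d*q^2 - 16*q^3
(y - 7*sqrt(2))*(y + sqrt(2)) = y^2 - 6*sqrt(2)*y - 14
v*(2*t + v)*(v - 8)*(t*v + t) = 2*t^2*v^3 - 14*t^2*v^2 - 16*t^2*v + t*v^4 - 7*t*v^3 - 8*t*v^2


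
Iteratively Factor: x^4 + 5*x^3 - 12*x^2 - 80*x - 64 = (x + 4)*(x^3 + x^2 - 16*x - 16) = (x - 4)*(x + 4)*(x^2 + 5*x + 4) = (x - 4)*(x + 4)^2*(x + 1)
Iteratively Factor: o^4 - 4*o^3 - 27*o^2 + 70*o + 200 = (o - 5)*(o^3 + o^2 - 22*o - 40) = (o - 5)*(o + 2)*(o^2 - o - 20) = (o - 5)*(o + 2)*(o + 4)*(o - 5)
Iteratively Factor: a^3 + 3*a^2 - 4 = (a - 1)*(a^2 + 4*a + 4) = (a - 1)*(a + 2)*(a + 2)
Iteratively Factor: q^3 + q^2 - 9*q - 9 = (q - 3)*(q^2 + 4*q + 3) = (q - 3)*(q + 1)*(q + 3)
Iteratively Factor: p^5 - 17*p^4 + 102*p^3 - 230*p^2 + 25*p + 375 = (p + 1)*(p^4 - 18*p^3 + 120*p^2 - 350*p + 375) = (p - 5)*(p + 1)*(p^3 - 13*p^2 + 55*p - 75) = (p - 5)^2*(p + 1)*(p^2 - 8*p + 15) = (p - 5)^3*(p + 1)*(p - 3)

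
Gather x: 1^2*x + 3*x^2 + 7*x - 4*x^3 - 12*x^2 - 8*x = -4*x^3 - 9*x^2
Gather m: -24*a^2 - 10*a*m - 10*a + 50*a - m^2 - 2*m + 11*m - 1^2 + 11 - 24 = -24*a^2 + 40*a - m^2 + m*(9 - 10*a) - 14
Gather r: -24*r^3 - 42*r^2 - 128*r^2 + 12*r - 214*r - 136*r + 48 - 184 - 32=-24*r^3 - 170*r^2 - 338*r - 168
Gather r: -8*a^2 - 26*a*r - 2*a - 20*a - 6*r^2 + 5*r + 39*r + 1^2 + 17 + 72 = -8*a^2 - 22*a - 6*r^2 + r*(44 - 26*a) + 90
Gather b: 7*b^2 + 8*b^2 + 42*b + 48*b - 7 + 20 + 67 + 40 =15*b^2 + 90*b + 120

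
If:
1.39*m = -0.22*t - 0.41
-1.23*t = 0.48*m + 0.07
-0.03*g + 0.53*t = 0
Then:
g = 1.10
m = -0.30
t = 0.06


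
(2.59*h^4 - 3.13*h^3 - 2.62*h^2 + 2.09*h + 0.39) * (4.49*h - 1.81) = 11.6291*h^5 - 18.7416*h^4 - 6.0985*h^3 + 14.1263*h^2 - 2.0318*h - 0.7059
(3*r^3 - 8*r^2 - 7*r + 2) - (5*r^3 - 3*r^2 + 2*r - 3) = -2*r^3 - 5*r^2 - 9*r + 5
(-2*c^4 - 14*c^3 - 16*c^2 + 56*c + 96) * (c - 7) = -2*c^5 + 82*c^3 + 168*c^2 - 296*c - 672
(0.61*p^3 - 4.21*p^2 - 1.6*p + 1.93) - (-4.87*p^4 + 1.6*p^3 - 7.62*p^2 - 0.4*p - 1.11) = 4.87*p^4 - 0.99*p^3 + 3.41*p^2 - 1.2*p + 3.04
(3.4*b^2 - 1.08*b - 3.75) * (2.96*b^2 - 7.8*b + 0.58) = 10.064*b^4 - 29.7168*b^3 - 0.704000000000001*b^2 + 28.6236*b - 2.175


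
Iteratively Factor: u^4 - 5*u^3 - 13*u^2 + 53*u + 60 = (u - 5)*(u^3 - 13*u - 12) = (u - 5)*(u + 1)*(u^2 - u - 12) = (u - 5)*(u - 4)*(u + 1)*(u + 3)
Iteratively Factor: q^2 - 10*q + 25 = (q - 5)*(q - 5)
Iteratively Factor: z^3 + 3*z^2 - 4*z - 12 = (z + 3)*(z^2 - 4) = (z - 2)*(z + 3)*(z + 2)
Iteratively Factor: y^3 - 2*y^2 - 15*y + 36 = (y - 3)*(y^2 + y - 12) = (y - 3)^2*(y + 4)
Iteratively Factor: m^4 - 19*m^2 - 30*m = (m + 2)*(m^3 - 2*m^2 - 15*m) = (m - 5)*(m + 2)*(m^2 + 3*m) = m*(m - 5)*(m + 2)*(m + 3)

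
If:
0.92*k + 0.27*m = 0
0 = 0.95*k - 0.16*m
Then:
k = 0.00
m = 0.00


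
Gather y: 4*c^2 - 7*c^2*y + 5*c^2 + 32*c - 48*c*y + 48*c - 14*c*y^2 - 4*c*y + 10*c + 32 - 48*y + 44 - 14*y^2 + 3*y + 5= 9*c^2 + 90*c + y^2*(-14*c - 14) + y*(-7*c^2 - 52*c - 45) + 81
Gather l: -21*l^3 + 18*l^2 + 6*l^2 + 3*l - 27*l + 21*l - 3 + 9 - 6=-21*l^3 + 24*l^2 - 3*l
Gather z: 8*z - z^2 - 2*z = -z^2 + 6*z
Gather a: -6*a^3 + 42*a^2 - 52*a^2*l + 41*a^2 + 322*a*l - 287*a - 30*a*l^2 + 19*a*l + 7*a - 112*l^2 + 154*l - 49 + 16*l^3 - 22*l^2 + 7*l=-6*a^3 + a^2*(83 - 52*l) + a*(-30*l^2 + 341*l - 280) + 16*l^3 - 134*l^2 + 161*l - 49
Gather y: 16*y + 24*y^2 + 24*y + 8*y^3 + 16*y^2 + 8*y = 8*y^3 + 40*y^2 + 48*y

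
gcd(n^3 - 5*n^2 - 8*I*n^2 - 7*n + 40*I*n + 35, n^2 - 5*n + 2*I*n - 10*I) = n - 5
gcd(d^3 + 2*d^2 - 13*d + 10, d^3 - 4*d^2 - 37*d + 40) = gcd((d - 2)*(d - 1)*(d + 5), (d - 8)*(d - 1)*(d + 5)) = d^2 + 4*d - 5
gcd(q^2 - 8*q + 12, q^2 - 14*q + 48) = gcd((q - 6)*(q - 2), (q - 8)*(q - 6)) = q - 6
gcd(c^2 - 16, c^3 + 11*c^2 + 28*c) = c + 4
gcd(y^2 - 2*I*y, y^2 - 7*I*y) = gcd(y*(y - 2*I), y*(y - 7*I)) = y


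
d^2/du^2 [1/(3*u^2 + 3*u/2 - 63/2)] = 4*(-4*u^2 - 2*u + (4*u + 1)^2 + 42)/(3*(2*u^2 + u - 21)^3)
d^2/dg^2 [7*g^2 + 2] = 14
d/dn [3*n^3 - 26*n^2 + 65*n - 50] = 9*n^2 - 52*n + 65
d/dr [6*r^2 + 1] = 12*r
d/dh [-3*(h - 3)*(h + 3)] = -6*h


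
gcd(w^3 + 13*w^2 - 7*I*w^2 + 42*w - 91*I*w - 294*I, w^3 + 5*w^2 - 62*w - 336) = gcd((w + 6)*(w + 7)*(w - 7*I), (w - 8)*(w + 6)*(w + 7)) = w^2 + 13*w + 42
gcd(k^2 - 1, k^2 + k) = k + 1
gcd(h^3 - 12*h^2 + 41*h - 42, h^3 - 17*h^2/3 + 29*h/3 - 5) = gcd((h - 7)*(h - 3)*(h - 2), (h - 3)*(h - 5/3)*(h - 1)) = h - 3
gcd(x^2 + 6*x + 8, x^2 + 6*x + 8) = x^2 + 6*x + 8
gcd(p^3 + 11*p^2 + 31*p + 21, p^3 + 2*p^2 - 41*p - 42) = p^2 + 8*p + 7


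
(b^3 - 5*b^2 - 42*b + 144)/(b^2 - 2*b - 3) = (b^2 - 2*b - 48)/(b + 1)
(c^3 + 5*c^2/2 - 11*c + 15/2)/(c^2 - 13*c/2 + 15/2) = (c^2 + 4*c - 5)/(c - 5)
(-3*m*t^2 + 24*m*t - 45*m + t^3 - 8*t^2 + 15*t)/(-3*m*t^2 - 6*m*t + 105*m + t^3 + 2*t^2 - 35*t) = (t - 3)/(t + 7)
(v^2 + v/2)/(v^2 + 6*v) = (v + 1/2)/(v + 6)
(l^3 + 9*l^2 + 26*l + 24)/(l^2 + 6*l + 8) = l + 3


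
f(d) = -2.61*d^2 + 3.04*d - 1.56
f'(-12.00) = 65.68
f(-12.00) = -413.88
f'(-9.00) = 50.02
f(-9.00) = -240.33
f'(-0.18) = 3.98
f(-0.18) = -2.19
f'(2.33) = -9.12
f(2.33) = -8.65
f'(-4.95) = 28.88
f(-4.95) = -80.56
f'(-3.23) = 19.90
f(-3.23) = -38.61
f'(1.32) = -3.85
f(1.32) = -2.09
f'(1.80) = -6.36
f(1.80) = -4.54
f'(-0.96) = 8.05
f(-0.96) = -6.88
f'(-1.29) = 9.77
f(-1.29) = -9.82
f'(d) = 3.04 - 5.22*d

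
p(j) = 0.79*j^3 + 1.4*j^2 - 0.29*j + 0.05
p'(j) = 2.37*j^2 + 2.8*j - 0.29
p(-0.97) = 0.93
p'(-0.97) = -0.78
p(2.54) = 21.29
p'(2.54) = 22.11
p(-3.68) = -19.29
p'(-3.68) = 21.50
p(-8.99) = -458.19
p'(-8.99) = 166.08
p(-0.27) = 0.21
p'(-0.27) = -0.87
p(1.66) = 7.04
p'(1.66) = 10.89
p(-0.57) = 0.52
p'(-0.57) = -1.12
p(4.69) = 110.98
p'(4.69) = 64.97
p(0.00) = 0.05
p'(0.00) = -0.29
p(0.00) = 0.05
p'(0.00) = -0.29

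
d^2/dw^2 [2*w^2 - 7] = 4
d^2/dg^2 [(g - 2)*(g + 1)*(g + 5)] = 6*g + 8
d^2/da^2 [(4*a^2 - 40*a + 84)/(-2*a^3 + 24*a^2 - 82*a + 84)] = -4/(a^3 - 6*a^2 + 12*a - 8)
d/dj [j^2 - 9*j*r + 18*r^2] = 2*j - 9*r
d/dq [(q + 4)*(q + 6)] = 2*q + 10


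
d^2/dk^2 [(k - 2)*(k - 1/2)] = 2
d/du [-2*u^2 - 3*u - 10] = -4*u - 3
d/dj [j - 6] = 1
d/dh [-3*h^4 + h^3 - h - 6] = -12*h^3 + 3*h^2 - 1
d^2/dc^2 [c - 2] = 0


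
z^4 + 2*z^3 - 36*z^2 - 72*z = z*(z - 6)*(z + 2)*(z + 6)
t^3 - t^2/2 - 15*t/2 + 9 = (t - 2)*(t - 3/2)*(t + 3)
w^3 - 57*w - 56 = (w - 8)*(w + 1)*(w + 7)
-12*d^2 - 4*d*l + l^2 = (-6*d + l)*(2*d + l)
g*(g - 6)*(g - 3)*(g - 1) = g^4 - 10*g^3 + 27*g^2 - 18*g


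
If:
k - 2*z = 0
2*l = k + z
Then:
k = 2*z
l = 3*z/2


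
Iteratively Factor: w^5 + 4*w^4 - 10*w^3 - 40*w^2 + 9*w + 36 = (w + 1)*(w^4 + 3*w^3 - 13*w^2 - 27*w + 36) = (w - 3)*(w + 1)*(w^3 + 6*w^2 + 5*w - 12) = (w - 3)*(w + 1)*(w + 4)*(w^2 + 2*w - 3) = (w - 3)*(w + 1)*(w + 3)*(w + 4)*(w - 1)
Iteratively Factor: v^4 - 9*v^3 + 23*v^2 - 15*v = (v - 5)*(v^3 - 4*v^2 + 3*v) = (v - 5)*(v - 1)*(v^2 - 3*v) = v*(v - 5)*(v - 1)*(v - 3)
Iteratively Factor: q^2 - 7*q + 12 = (q - 4)*(q - 3)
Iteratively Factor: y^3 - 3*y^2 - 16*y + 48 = (y + 4)*(y^2 - 7*y + 12) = (y - 4)*(y + 4)*(y - 3)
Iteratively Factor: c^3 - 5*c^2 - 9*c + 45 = (c + 3)*(c^2 - 8*c + 15) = (c - 3)*(c + 3)*(c - 5)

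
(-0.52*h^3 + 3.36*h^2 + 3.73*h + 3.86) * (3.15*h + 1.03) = -1.638*h^4 + 10.0484*h^3 + 15.2103*h^2 + 16.0009*h + 3.9758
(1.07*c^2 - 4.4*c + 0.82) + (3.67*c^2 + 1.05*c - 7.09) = 4.74*c^2 - 3.35*c - 6.27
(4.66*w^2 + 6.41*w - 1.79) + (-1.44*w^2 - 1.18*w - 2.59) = 3.22*w^2 + 5.23*w - 4.38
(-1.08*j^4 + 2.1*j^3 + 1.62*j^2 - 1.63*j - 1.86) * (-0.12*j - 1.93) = 0.1296*j^5 + 1.8324*j^4 - 4.2474*j^3 - 2.931*j^2 + 3.3691*j + 3.5898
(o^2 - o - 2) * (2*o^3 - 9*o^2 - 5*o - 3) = 2*o^5 - 11*o^4 + 20*o^2 + 13*o + 6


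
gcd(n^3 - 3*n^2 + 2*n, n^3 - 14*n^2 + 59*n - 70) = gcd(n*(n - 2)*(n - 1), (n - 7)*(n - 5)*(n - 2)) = n - 2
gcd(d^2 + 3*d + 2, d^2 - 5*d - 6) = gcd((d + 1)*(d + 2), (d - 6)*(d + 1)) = d + 1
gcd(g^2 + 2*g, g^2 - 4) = g + 2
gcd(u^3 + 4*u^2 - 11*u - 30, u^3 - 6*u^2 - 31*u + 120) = u^2 + 2*u - 15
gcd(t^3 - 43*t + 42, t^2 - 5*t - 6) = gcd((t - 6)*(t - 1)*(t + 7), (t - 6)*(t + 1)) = t - 6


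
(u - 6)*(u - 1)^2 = u^3 - 8*u^2 + 13*u - 6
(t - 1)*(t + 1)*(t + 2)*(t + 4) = t^4 + 6*t^3 + 7*t^2 - 6*t - 8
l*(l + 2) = l^2 + 2*l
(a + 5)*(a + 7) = a^2 + 12*a + 35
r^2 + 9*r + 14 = (r + 2)*(r + 7)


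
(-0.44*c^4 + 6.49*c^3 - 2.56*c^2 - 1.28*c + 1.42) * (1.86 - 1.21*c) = 0.5324*c^5 - 8.6713*c^4 + 15.169*c^3 - 3.2128*c^2 - 4.099*c + 2.6412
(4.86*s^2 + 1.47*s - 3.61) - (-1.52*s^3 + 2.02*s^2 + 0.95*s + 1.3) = 1.52*s^3 + 2.84*s^2 + 0.52*s - 4.91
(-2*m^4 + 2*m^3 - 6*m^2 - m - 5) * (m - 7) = -2*m^5 + 16*m^4 - 20*m^3 + 41*m^2 + 2*m + 35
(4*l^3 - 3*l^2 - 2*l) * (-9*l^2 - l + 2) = -36*l^5 + 23*l^4 + 29*l^3 - 4*l^2 - 4*l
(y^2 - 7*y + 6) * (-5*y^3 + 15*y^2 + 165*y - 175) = -5*y^5 + 50*y^4 + 30*y^3 - 1240*y^2 + 2215*y - 1050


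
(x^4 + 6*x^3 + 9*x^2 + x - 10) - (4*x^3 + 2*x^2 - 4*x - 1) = x^4 + 2*x^3 + 7*x^2 + 5*x - 9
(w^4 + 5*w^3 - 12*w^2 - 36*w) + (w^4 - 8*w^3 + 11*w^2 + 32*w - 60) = 2*w^4 - 3*w^3 - w^2 - 4*w - 60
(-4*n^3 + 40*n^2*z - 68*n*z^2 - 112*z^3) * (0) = 0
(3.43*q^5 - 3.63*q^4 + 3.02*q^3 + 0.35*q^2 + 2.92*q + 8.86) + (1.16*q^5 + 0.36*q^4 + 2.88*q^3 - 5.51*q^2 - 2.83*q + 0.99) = 4.59*q^5 - 3.27*q^4 + 5.9*q^3 - 5.16*q^2 + 0.0899999999999999*q + 9.85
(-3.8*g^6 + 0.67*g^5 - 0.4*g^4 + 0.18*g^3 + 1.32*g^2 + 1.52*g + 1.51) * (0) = 0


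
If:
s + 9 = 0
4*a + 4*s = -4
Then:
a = 8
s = -9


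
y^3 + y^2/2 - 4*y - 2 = (y - 2)*(y + 1/2)*(y + 2)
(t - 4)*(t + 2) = t^2 - 2*t - 8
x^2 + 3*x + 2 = (x + 1)*(x + 2)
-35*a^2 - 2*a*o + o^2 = (-7*a + o)*(5*a + o)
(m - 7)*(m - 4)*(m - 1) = m^3 - 12*m^2 + 39*m - 28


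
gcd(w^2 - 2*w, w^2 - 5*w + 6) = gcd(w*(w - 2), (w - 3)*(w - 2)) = w - 2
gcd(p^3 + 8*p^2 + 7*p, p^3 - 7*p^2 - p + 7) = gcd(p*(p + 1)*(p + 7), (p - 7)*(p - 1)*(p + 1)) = p + 1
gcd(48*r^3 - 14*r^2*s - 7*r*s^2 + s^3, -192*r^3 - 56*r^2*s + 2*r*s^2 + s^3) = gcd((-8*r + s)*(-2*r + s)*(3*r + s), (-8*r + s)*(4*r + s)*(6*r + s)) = 8*r - s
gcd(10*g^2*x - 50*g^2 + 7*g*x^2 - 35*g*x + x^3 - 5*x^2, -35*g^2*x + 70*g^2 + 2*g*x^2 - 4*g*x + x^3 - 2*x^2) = 1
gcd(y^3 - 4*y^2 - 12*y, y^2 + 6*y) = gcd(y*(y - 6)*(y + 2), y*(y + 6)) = y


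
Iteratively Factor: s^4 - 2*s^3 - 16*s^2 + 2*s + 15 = (s + 1)*(s^3 - 3*s^2 - 13*s + 15) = (s - 1)*(s + 1)*(s^2 - 2*s - 15) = (s - 5)*(s - 1)*(s + 1)*(s + 3)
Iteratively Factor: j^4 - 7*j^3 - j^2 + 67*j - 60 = (j - 5)*(j^3 - 2*j^2 - 11*j + 12) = (j - 5)*(j - 1)*(j^2 - j - 12) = (j - 5)*(j - 4)*(j - 1)*(j + 3)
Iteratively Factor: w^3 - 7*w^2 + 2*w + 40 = (w - 4)*(w^2 - 3*w - 10) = (w - 4)*(w + 2)*(w - 5)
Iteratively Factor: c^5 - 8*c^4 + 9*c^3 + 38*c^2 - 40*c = (c + 2)*(c^4 - 10*c^3 + 29*c^2 - 20*c) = (c - 4)*(c + 2)*(c^3 - 6*c^2 + 5*c) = c*(c - 4)*(c + 2)*(c^2 - 6*c + 5) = c*(c - 4)*(c - 1)*(c + 2)*(c - 5)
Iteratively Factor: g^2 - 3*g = (g)*(g - 3)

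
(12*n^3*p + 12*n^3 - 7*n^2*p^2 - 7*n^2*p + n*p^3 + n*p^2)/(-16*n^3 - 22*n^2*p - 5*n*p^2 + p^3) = n*(-12*n^2*p - 12*n^2 + 7*n*p^2 + 7*n*p - p^3 - p^2)/(16*n^3 + 22*n^2*p + 5*n*p^2 - p^3)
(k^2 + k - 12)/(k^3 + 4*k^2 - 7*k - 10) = (k^2 + k - 12)/(k^3 + 4*k^2 - 7*k - 10)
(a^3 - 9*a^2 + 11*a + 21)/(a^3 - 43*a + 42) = (a^3 - 9*a^2 + 11*a + 21)/(a^3 - 43*a + 42)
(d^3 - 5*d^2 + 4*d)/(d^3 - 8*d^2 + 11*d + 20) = d*(d - 1)/(d^2 - 4*d - 5)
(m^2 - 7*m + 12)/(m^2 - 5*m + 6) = (m - 4)/(m - 2)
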